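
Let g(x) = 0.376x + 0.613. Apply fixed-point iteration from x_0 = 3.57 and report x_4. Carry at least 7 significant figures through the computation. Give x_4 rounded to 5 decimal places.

1.03409

x_1 = g(3.570000) = 1.955320
x_2 = g(1.955320) = 1.348200
x_3 = g(1.348200) = 1.119923
x_4 = g(1.119923) = 1.034091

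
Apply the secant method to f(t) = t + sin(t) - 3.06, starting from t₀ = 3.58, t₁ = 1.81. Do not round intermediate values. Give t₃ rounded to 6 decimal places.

f(t_0) = 0.095502, f(t_1) = -0.278473
t_2 = 1.810000 - (-0.278473)·(1.810000 - 3.580000)/(-0.278473 - (0.095502)) = 3.127995; f(t_2) = 0.081592
t_3 = 3.127995 - (0.081592)·(3.127995 - 1.810000)/(0.081592 - (-0.278473)) = 2.829332; f(t_3) = 0.076543

2.829332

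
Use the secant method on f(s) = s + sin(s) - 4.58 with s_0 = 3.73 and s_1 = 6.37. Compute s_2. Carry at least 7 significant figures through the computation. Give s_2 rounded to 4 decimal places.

f(s_0) = -1.405037, f(s_1) = 1.876706
s_2 = 6.370000 - (1.876706)·(6.370000 - 3.730000)/(1.876706 - (-1.405037)) = 4.860283; f(s_2) = -0.708801

4.8603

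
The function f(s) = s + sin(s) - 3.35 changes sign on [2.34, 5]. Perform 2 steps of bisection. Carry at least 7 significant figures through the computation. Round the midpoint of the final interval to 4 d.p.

f(2.340000) = -0.291535, f(5.000000) = 0.691076 (opposite signs)
step 1: m = 3.670000, f(m) = -0.184159 < 0 → root in [3.670000, 5.000000]
step 2: m = 4.335000, f(m) = 0.055370 > 0 → root in [3.670000, 4.335000]
Midpoint of [3.670000, 4.335000] = 4.002500

4.0025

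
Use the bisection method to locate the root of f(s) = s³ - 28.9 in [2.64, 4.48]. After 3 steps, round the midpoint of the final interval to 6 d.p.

2.985000

f(2.640000) = -10.500256, f(4.480000) = 61.015392 (opposite signs)
step 1: m = 3.560000, f(m) = 16.218016 > 0 → root in [2.640000, 3.560000]
step 2: m = 3.100000, f(m) = 0.891000 > 0 → root in [2.640000, 3.100000]
step 3: m = 2.870000, f(m) = -5.260097 < 0 → root in [2.870000, 3.100000]
Midpoint of [2.870000, 3.100000] = 2.985000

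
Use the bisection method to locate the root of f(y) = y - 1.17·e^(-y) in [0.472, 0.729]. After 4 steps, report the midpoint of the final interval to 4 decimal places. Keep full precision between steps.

f(0.472000) = -0.257792, f(0.729000) = 0.164602 (opposite signs)
step 1: m = 0.600500, f(m) = -0.041289 < 0 → root in [0.600500, 0.729000]
step 2: m = 0.664750, f(m) = 0.062900 > 0 → root in [0.600500, 0.664750]
step 3: m = 0.632625, f(m) = 0.011126 > 0 → root in [0.600500, 0.632625]
step 4: m = 0.616563, f(m) = -0.015000 < 0 → root in [0.616563, 0.632625]
Midpoint of [0.616563, 0.632625] = 0.624594

0.6246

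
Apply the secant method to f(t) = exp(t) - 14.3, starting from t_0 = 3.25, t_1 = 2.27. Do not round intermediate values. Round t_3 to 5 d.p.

2.68342

f(t_0) = 11.490340, f(t_1) = -4.620599
t_2 = 2.270000 - (-4.620599)·(2.270000 - 3.250000)/(-4.620599 - (11.490340)) = 2.551063; f(t_2) = -1.479276
t_3 = 2.551063 - (-1.479276)·(2.551063 - 2.270000)/(-1.479276 - (-4.620599)) = 2.683418; f(t_3) = 0.335029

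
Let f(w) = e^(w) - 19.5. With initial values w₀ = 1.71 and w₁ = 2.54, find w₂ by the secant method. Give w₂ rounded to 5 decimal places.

f(w_0) = -13.971039, f(w_1) = -6.820329
w_2 = 2.540000 - (-6.820329)·(2.540000 - 1.710000)/(-6.820329 - (-13.971039)) = 3.331652; f(w_2) = 8.484533

3.33165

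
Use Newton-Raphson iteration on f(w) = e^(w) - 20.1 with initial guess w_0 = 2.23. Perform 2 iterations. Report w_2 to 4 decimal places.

Newton update: w ← w − f(w)/f'(w).
f'(w) = e^(w)
w_0 = 2.230000: f = -10.800134, f' = 9.299866 → w_1 = 2.230000 - (-10.800134)/(9.299866) = 3.391321
w_1 = 3.391321: f = 9.605180, f' = 29.705180 → w_2 = 3.391321 - (9.605180)/(29.705180) = 3.067971

3.0680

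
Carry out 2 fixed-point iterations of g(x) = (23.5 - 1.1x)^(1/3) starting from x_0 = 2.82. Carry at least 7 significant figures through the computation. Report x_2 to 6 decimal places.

2.736605

x_1 = g(2.820000) = 2.732305
x_2 = g(2.732305) = 2.736605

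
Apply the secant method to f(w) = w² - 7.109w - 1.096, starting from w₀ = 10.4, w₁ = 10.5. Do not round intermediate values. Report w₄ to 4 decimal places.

7.2785

f(w_0) = 33.130400, f(w_1) = 34.509500
w_2 = 10.500000 - (34.509500)·(10.500000 - 10.400000)/(34.509500 - (33.130400)) = 7.997680; f(w_2) = 6.011375
w_3 = 7.997680 - (6.011375)·(7.997680 - 10.500000)/(6.011375 - (34.509500)) = 7.469842; f(w_3) = 1.599432
w_4 = 7.469842 - (1.599432)·(7.469842 - 7.997680)/(1.599432 - (6.011375)) = 7.278488; f(w_4) = 0.137620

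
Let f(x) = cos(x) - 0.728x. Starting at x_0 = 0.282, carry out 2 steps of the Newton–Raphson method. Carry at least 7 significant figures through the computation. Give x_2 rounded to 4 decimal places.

Newton update: x ← x − f(x)/f'(x).
f'(x) = -sin(x) - 0.728
x_0 = 0.282000: f = 0.755205, f' = -1.006277 → x_1 = 0.282000 - (0.755205)/(-1.006277) = 1.032494
x_1 = 1.032494: f = -0.238976, f' = -1.586580 → x_2 = 1.032494 - (-0.238976)/(-1.586580) = 0.881870

0.8819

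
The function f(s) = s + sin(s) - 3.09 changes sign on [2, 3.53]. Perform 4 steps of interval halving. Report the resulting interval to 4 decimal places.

f(2.000000) = -0.180703, f(3.530000) = 0.061285 (opposite signs)
step 1: m = 2.765000, f(m) = 0.042754 > 0 → root in [2.000000, 2.765000]
step 2: m = 2.382500, f(m) = -0.019237 < 0 → root in [2.382500, 2.765000]
step 3: m = 2.573750, f(m) = 0.021565 > 0 → root in [2.382500, 2.573750]
step 4: m = 2.478125, f(m) = 0.003978 > 0 → root in [2.382500, 2.478125]

[2.3825, 2.4781]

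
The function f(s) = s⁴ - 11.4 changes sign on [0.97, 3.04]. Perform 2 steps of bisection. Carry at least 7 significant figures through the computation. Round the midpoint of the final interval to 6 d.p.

1.746250

f(0.970000) = -10.514707, f(3.040000) = 74.007171 (opposite signs)
step 1: m = 2.005000, f(m) = 4.760601 > 0 → root in [0.970000, 2.005000]
step 2: m = 1.487500, f(m) = -6.504152 < 0 → root in [1.487500, 2.005000]
Midpoint of [1.487500, 2.005000] = 1.746250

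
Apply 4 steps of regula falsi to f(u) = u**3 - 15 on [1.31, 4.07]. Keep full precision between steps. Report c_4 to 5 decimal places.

2.40302

False-position update: c = (a·f(b) − b·f(a))/(f(b) − f(a)); replace the endpoint whose sign matches f(c).
f(1.310000) = -12.751909, f(4.070000) = 52.419143
step 1: c = 1.850045, f(c) = -8.667918 < 0 → new bracket [1.850045, 4.070000]
step 2: c = 2.165044, f(c) = -4.851539 < 0 → new bracket [2.165044, 4.070000]
step 3: c = 2.326417, f(c) = -2.408921 < 0 → new bracket [2.326417, 4.070000]
step 4: c = 2.403023, f(c) = -1.123691 < 0 → new bracket [2.403023, 4.070000]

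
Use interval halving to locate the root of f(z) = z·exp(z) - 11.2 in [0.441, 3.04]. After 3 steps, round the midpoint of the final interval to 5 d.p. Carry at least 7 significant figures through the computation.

f(0.441000) = -10.514571, f(3.040000) = 52.351939 (opposite signs)
step 1: m = 1.740500, f(m) = -1.278814 < 0 → root in [1.740500, 3.040000]
step 2: m = 2.390250, f(m) = 14.892501 > 0 → root in [1.740500, 2.390250]
step 3: m = 2.065375, f(m) = 5.092206 > 0 → root in [1.740500, 2.065375]
Midpoint of [1.740500, 2.065375] = 1.902937

1.90294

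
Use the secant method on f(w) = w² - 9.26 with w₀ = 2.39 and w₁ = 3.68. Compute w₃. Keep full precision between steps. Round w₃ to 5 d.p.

f(w_0) = -3.547900, f(w_1) = 4.282400
w_2 = 3.680000 - (4.282400)·(3.680000 - 2.390000)/(4.282400 - (-3.547900)) = 2.974498; f(w_2) = -0.412364
w_3 = 2.974498 - (-0.412364)·(2.974498 - 3.680000)/(-0.412364 - (4.282400)) = 3.036465; f(w_3) = -0.039878

3.03647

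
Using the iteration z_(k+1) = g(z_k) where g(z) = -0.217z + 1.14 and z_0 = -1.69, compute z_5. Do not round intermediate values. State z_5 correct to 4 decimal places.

z_1 = g(-1.690000) = 1.506730
z_2 = g(1.506730) = 0.813040
z_3 = g(0.813040) = 0.963570
z_4 = g(0.963570) = 0.930905
z_5 = g(0.930905) = 0.937994

0.9380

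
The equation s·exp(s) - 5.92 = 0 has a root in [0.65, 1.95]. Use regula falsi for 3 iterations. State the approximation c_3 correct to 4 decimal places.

f(0.650000) = -4.674898, f(1.950000) = 7.785941
step 1: c = 1.137717, f(c) = -2.370732 < 0 → new bracket [1.137717, 1.950000]
step 2: c = 1.327317, f(c) = -0.914801 < 0 → new bracket [1.327317, 1.950000]
step 3: c = 1.392787, f(c) = -0.312567 < 0 → new bracket [1.392787, 1.950000]

1.3928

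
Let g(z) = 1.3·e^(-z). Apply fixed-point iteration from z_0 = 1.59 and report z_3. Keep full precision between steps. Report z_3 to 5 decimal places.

0.47955

z_1 = g(1.590000) = 0.265103
z_2 = g(0.265103) = 0.997265
z_3 = g(0.997265) = 0.479553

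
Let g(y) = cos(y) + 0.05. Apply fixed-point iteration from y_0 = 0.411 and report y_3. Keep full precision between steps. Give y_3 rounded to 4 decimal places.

y_1 = g(0.411000) = 0.966722
y_2 = g(0.966722) = 0.618001
y_3 = g(0.618001) = 0.865039

0.8650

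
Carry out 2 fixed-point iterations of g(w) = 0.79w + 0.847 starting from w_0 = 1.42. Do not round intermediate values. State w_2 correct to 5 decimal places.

w_1 = g(1.420000) = 1.968800
w_2 = g(1.968800) = 2.402352

2.40235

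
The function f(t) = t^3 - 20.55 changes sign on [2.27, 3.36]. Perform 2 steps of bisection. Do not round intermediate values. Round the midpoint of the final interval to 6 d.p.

2.678750

f(2.270000) = -8.852917, f(3.360000) = 17.383056 (opposite signs)
step 1: m = 2.815000, f(m) = 1.756693 > 0 → root in [2.270000, 2.815000]
step 2: m = 2.542500, f(m) = -4.114501 < 0 → root in [2.542500, 2.815000]
Midpoint of [2.542500, 2.815000] = 2.678750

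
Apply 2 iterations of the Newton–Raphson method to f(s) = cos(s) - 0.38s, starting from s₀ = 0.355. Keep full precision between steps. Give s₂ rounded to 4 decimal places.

Newton update: s ← s − f(s)/f'(s).
f'(s) = -sin(s) - 0.38
s_0 = 0.355000: f = 0.802746, f' = -0.727590 → s_1 = 0.355000 - (0.802746)/(-0.727590) = 1.458295
s_1 = 1.458295: f = -0.441887, f' = -1.373678 → s_2 = 1.458295 - (-0.441887)/(-1.373678) = 1.136613

1.1366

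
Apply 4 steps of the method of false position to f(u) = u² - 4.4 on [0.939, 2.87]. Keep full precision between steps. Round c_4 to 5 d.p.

f(0.939000) = -3.518279, f(2.870000) = 3.836900
step 1: c = 1.862675, f(c) = -0.930441 < 0 → new bracket [1.862675, 2.870000]
step 2: c = 2.059275, f(c) = -0.159388 < 0 → new bracket [2.059275, 2.870000]
step 3: c = 2.091610, f(c) = -0.025169 < 0 → new bracket [2.091610, 2.870000]
step 4: c = 2.096682, f(c) = -0.003923 < 0 → new bracket [2.096682, 2.870000]

2.09668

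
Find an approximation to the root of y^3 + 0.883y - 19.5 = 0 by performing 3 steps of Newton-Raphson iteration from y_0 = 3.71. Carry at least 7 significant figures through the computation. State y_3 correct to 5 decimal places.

2.58263

f'(y) = 3y^2 + 0.883
y_0 = 3.710000: f = 34.840741, f' = 42.175300 → y_1 = 3.710000 - (34.840741)/(42.175300) = 2.883907
y_1 = 2.883907: f = 7.031700, f' = 25.833750 → y_2 = 2.883907 - (7.031700)/(25.833750) = 2.611716
y_2 = 2.611716: f = 0.620819, f' = 21.346182 → y_3 = 2.611716 - (0.620819)/(21.346182) = 2.582633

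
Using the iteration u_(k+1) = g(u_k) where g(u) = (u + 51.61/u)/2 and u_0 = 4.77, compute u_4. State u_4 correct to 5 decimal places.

u_1 = g(4.770000) = 7.794853
u_2 = g(7.794853) = 7.207944
u_3 = g(7.207944) = 7.184050
u_4 = g(7.184050) = 7.184010

7.18401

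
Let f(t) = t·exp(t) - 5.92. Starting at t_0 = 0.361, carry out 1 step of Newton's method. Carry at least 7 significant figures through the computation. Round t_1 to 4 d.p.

3.1274

f'(t) = (t + 1)·exp(t)
t_0 = 0.361000: f = -5.402050, f' = 1.952713 → t_1 = 0.361000 - (-5.402050)/(1.952713) = 3.127433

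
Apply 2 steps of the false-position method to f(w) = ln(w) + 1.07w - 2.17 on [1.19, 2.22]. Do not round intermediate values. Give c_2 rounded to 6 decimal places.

1.594434

f(1.190000) = -0.722747, f(2.220000) = 1.002907
step 1: c = 1.621390, f(c) = 0.048170 > 0 → new bracket [1.190000, 1.621390]
step 2: c = 1.594434, f(c) = 0.002564 > 0 → new bracket [1.190000, 1.594434]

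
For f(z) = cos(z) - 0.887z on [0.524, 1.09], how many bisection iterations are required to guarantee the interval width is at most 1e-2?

Initial width b − a = 1.09 − 0.524 = 0.566000.
After n steps the width is (b−a)/2^n; need (b−a)/2^n ≤ 1e-2.
So n ≥ log₂(0.566000/1e-2) = log₂(56.6000) ≈ 5.8227.
Hence n = 6.

6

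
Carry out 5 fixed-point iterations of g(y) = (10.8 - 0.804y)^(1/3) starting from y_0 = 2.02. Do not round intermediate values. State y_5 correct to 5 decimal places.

y_1 = g(2.020000) = 2.093549
y_2 = g(2.093549) = 2.089042
y_3 = g(2.089042) = 2.089319
y_4 = g(2.089319) = 2.089302
y_5 = g(2.089302) = 2.089303

2.08930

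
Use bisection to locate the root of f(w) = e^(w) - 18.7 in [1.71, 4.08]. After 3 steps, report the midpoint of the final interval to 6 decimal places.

3.043125

f(1.710000) = -13.171039, f(4.080000) = 40.445470 (opposite signs)
step 1: m = 2.895000, f(m) = -0.616499 < 0 → root in [2.895000, 4.080000]
step 2: m = 3.487500, f(m) = 14.004085 > 0 → root in [2.895000, 3.487500]
step 3: m = 3.191250, f(m) = 5.618807 > 0 → root in [2.895000, 3.191250]
Midpoint of [2.895000, 3.191250] = 3.043125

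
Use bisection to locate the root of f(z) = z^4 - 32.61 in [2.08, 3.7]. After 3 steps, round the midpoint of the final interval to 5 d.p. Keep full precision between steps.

f(2.080000) = -13.892263, f(3.700000) = 154.806100 (opposite signs)
step 1: m = 2.890000, f(m) = 37.147574 > 0 → root in [2.080000, 2.890000]
step 2: m = 2.485000, f(m) = 5.523404 > 0 → root in [2.080000, 2.485000]
step 3: m = 2.282500, f(m) = -5.467919 < 0 → root in [2.282500, 2.485000]
Midpoint of [2.282500, 2.485000] = 2.383750

2.38375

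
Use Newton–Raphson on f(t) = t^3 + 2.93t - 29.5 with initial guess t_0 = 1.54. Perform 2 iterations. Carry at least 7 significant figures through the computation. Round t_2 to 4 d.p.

2.9598

Newton update: t ← t − f(t)/f'(t).
f'(t) = 3t^2 + 2.93
t_0 = 1.540000: f = -21.335536, f' = 10.044800 → t_1 = 1.540000 - (-21.335536)/(10.044800) = 3.664038
t_1 = 3.664038: f = 30.425977, f' = 43.205521 → t_2 = 3.664038 - (30.425977)/(43.205521) = 2.959823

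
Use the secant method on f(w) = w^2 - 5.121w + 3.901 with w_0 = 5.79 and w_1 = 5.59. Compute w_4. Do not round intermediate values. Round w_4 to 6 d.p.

f(w_0) = 7.774510, f(w_1) = 6.522710
w_2 = 5.590000 - (6.522710)·(5.590000 - 5.790000)/(6.522710 - (7.774510)) = 4.547867; f(w_2) = 1.294468
w_3 = 4.547867 - (1.294468)·(4.547867 - 5.590000)/(1.294468 - (6.522710)) = 4.289844; f(w_3) = 0.335470
w_4 = 4.289844 - (0.335470)·(4.289844 - 4.547867)/(0.335470 - (1.294468)) = 4.199584; f(w_4) = 0.031436

4.199584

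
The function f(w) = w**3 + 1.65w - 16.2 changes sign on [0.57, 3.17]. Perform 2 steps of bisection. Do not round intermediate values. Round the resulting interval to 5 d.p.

[1.87000, 2.52000]

f(0.570000) = -15.074307, f(3.170000) = 20.885513 (opposite signs)
step 1: m = 1.870000, f(m) = -6.575297 < 0 → root in [1.870000, 3.170000]
step 2: m = 2.520000, f(m) = 3.961008 > 0 → root in [1.870000, 2.520000]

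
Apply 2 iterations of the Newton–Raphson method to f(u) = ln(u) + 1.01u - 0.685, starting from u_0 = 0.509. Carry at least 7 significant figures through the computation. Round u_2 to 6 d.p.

f'(u) = 1/u + 1.01
u_0 = 0.509000: f = -0.846217, f' = 2.974637 → u_1 = 0.509000 - (-0.846217)/(2.974637) = 0.793478
u_1 = 0.793478: f = -0.114918, f' = 2.270275 → u_2 = 0.793478 - (-0.114918)/(2.270275) = 0.844096

0.844096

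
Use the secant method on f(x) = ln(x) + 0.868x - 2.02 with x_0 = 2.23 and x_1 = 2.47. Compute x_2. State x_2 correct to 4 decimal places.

1.6754

Secant update: x_(k+1) = x_k − f(x_k)·(x_k − x_(k-1))/(f(x_k) − f(x_(k-1))).
f(x_0) = 0.717642, f(x_1) = 1.028178
x_2 = 2.470000 - (1.028178)·(2.470000 - 2.230000)/(1.028178 - (0.717642)) = 1.675367; f(x_2) = -0.049750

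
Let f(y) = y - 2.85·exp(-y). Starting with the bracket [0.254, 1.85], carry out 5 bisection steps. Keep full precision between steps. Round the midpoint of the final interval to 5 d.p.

1.02706

f(0.254000) = -1.956722, f(1.850000) = 1.401874 (opposite signs)
step 1: m = 1.052000, f(m) = 0.056670 > 0 → root in [0.254000, 1.052000]
step 2: m = 0.653000, f(m) = -0.830374 < 0 → root in [0.653000, 1.052000]
step 3: m = 0.852500, f(m) = -0.362591 < 0 → root in [0.852500, 1.052000]
step 4: m = 0.952250, f(m) = -0.147485 < 0 → root in [0.952250, 1.052000]
step 5: m = 1.002125, f(m) = -0.044106 < 0 → root in [1.002125, 1.052000]
Midpoint of [1.002125, 1.052000] = 1.027062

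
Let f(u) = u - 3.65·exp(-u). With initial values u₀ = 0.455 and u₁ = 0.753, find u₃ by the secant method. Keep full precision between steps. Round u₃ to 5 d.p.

1.14410

Secant update: u_(k+1) = u_k − f(u_k)·(u_k − u_(k-1))/(f(u_k) − f(u_(k-1))).
f(u_0) = -1.860735, f(u_1) = -0.965973
u_2 = 0.753000 - (-0.965973)·(0.753000 - 0.455000)/(-0.965973 - (-1.860735)) = 1.074717; f(u_2) = -0.171373
u_3 = 1.074717 - (-0.171373)·(1.074717 - 0.753000)/(-0.171373 - (-0.965973)) = 1.144102; f(u_3) = -0.018459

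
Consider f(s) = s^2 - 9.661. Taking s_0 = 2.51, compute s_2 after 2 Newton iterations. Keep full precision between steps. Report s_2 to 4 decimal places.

Newton update: s ← s − f(s)/f'(s).
f'(s) = 2s
s_0 = 2.510000: f = -3.360900, f' = 5.020000 → s_1 = 2.510000 - (-3.360900)/(5.020000) = 3.179502
s_1 = 3.179502: f = 0.448233, f' = 6.359004 → s_2 = 3.179502 - (0.448233)/(6.359004) = 3.109014

3.1090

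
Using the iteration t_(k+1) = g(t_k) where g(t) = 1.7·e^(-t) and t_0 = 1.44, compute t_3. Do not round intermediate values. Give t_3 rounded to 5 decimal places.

0.54566

t_1 = g(1.440000) = 0.402777
t_2 = g(0.402777) = 1.136384
t_3 = g(1.136384) = 0.545662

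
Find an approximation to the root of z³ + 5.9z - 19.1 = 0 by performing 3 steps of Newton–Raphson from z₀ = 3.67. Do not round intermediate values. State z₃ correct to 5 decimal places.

1.96337

f'(z) = 3z² + 5.9
z_0 = 3.670000: f = 51.983863, f' = 46.306700 → z_1 = 3.670000 - (51.983863)/(46.306700) = 2.547401
z_1 = 2.547401: f = 12.460388, f' = 25.367753 → z_2 = 2.547401 - (12.460388)/(25.367753) = 2.056211
z_2 = 2.056211: f = 1.725308, f' = 18.584008 → z_3 = 2.056211 - (1.725308)/(18.584008) = 1.963372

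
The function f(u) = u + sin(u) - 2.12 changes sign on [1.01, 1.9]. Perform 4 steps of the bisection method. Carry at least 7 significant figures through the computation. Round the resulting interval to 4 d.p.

[1.1769, 1.2325]

f(1.010000) = -0.263168, f(1.900000) = 0.726300 (opposite signs)
step 1: m = 1.455000, f(m) = 0.328303 > 0 → root in [1.010000, 1.455000]
step 2: m = 1.232500, f(m) = 0.055821 > 0 → root in [1.010000, 1.232500]
step 3: m = 1.121250, f(m) = -0.098106 < 0 → root in [1.121250, 1.232500]
step 4: m = 1.176875, f(m) = -0.019714 < 0 → root in [1.176875, 1.232500]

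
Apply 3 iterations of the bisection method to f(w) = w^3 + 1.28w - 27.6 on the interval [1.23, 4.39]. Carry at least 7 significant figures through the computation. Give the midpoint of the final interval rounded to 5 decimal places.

f(1.230000) = -24.164733, f(4.390000) = 62.623719 (opposite signs)
step 1: m = 2.810000, f(m) = -1.815159 < 0 → root in [2.810000, 4.390000]
step 2: m = 3.600000, f(m) = 23.664000 > 0 → root in [2.810000, 3.600000]
step 3: m = 3.205000, f(m) = 9.424240 > 0 → root in [2.810000, 3.205000]
Midpoint of [2.810000, 3.205000] = 3.007500

3.00750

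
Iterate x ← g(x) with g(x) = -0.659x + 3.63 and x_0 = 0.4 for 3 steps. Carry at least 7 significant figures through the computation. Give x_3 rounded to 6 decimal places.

x_1 = g(0.400000) = 3.366400
x_2 = g(3.366400) = 1.411542
x_3 = g(1.411542) = 2.699794

2.699794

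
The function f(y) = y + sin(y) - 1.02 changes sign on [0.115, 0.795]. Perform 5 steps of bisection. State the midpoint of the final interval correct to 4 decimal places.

f(0.115000) = -0.790253, f(0.795000) = 0.488864 (opposite signs)
step 1: m = 0.455000, f(m) = -0.125538 < 0 → root in [0.455000, 0.795000]
step 2: m = 0.625000, f(m) = 0.190097 > 0 → root in [0.455000, 0.625000]
step 3: m = 0.540000, f(m) = 0.034136 > 0 → root in [0.455000, 0.540000]
step 4: m = 0.497500, f(m) = -0.045270 < 0 → root in [0.497500, 0.540000]
step 5: m = 0.518750, f(m) = -0.005455 < 0 → root in [0.518750, 0.540000]
Midpoint of [0.518750, 0.540000] = 0.529375

0.5294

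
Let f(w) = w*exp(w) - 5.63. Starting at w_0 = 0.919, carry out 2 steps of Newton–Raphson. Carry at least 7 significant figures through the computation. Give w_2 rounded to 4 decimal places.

1.4244

f'(w) = (w+1)*exp(w)
w_0 = 0.919000: f = -3.326267, f' = 4.810515 → w_1 = 0.919000 - (-3.326267)/(4.810515) = 1.610458
w_1 = 1.610458: f = 2.430502, f' = 13.065603 → w_2 = 1.610458 - (2.430502)/(13.065603) = 1.424435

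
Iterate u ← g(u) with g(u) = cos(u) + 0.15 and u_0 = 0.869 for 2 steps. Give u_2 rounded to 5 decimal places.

u_1 = g(0.869000) = 0.795591
u_2 = g(0.795591) = 0.849863

0.84986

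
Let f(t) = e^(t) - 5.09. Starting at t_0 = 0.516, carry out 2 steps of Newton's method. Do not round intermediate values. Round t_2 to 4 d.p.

1.9500

f'(t) = e^(t)
t_0 = 0.516000: f = -3.414687, f' = 1.675313 → t_1 = 0.516000 - (-3.414687)/(1.675313) = 2.554238
t_1 = 2.554238: f = 7.771499, f' = 12.861499 → t_2 = 2.554238 - (7.771499)/(12.861499) = 1.949993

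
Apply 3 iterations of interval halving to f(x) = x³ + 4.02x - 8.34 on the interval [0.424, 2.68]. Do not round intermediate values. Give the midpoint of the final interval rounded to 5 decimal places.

f(0.424000) = -6.559295, f(2.680000) = 21.682432 (opposite signs)
step 1: m = 1.552000, f(m) = 1.637349 > 0 → root in [0.424000, 1.552000]
step 2: m = 0.988000, f(m) = -3.403810 < 0 → root in [0.988000, 1.552000]
step 3: m = 1.270000, f(m) = -1.186217 < 0 → root in [1.270000, 1.552000]
Midpoint of [1.270000, 1.552000] = 1.411000

1.41100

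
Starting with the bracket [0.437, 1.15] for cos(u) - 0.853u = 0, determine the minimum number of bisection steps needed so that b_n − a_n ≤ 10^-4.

Initial width b − a = 1.15 − 0.437 = 0.713000.
After n steps the width is (b−a)/2^n; need (b−a)/2^n ≤ 10^-4.
So n ≥ log₂(0.713000/10^-4) = log₂(7130.0000) ≈ 12.7997.
Hence n = 13.

13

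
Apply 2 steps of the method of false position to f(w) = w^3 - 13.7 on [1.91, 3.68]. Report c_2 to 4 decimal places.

2.3102

False-position update: c = (a·f(b) − b·f(a))/(f(b) − f(a)); replace the endpoint whose sign matches f(c).
f(1.910000) = -6.732129, f(3.680000) = 36.136032
step 1: c = 2.187965, f(c) = -3.225787 < 0 → new bracket [2.187965, 3.680000]
step 2: c = 2.310241, f(c) = -1.369751 < 0 → new bracket [2.310241, 3.680000]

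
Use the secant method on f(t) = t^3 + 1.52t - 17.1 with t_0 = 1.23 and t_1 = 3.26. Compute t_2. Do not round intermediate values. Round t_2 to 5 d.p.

f(t_0) = -13.369533, f(t_1) = 22.501176
t_2 = 3.260000 - (22.501176)·(3.260000 - 1.230000)/(22.501176 - (-13.369533)) = 1.986610; f(t_2) = -6.239954

1.98661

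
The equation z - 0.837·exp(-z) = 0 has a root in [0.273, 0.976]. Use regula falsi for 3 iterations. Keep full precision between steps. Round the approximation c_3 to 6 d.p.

f(0.273000) = -0.364035, f(0.976000) = 0.660606
step 1: c = 0.522762, f(c) = 0.026521 > 0 → new bracket [0.273000, 0.522762]
step 2: c = 0.505802, f(c) = 0.001073 > 0 → new bracket [0.273000, 0.505802]
step 3: c = 0.505118, f(c) = 0.000043 > 0 → new bracket [0.273000, 0.505118]

0.505118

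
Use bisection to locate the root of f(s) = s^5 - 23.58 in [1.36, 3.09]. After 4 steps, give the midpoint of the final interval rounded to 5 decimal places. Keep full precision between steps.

1.84656

f(1.360000) = -18.927413, f(3.090000) = 258.123600 (opposite signs)
step 1: m = 2.225000, f(m) = 30.951831 > 0 → root in [1.360000, 2.225000]
step 2: m = 1.792500, f(m) = -5.074713 < 0 → root in [1.792500, 2.225000]
step 3: m = 2.008750, f(m) = 9.126152 > 0 → root in [1.792500, 2.008750]
step 4: m = 1.900625, f(m) = 1.221742 > 0 → root in [1.792500, 1.900625]
Midpoint of [1.792500, 1.900625] = 1.846563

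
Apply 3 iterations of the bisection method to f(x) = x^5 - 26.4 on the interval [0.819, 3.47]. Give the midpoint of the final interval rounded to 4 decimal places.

1.9788

f(0.819000) = -26.031515, f(3.470000) = 476.691957 (opposite signs)
step 1: m = 2.144500, f(m) = 18.955531 > 0 → root in [0.819000, 2.144500]
step 2: m = 1.481750, f(m) = -19.257098 < 0 → root in [1.481750, 2.144500]
step 3: m = 1.813125, f(m) = -6.805295 < 0 → root in [1.813125, 2.144500]
Midpoint of [1.813125, 2.144500] = 1.978812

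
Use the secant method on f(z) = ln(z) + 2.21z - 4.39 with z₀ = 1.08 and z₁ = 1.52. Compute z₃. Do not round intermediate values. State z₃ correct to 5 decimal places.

Secant update: z_(k+1) = z_k − f(z_k)·(z_k − z_(k-1))/(f(z_k) − f(z_(k-1))).
f(z_0) = -1.926239, f(z_1) = -0.612090
z_2 = 1.520000 - (-0.612090)·(1.520000 - 1.080000)/(-0.612090 - (-1.926239)) = 1.724938; f(z_2) = -0.032695
z_3 = 1.724938 - (-0.032695)·(1.724938 - 1.520000)/(-0.032695 - (-0.612090)) = 1.736503; f(z_3) = -0.000455

1.73650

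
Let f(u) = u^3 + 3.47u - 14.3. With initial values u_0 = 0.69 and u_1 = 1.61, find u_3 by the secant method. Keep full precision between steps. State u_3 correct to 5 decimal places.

Secant update: u_(k+1) = u_k − f(u_k)·(u_k − u_(k-1))/(f(u_k) − f(u_(k-1))).
f(u_0) = -11.577191, f(u_1) = -4.540019
u_2 = 1.610000 - (-4.540019)·(1.610000 - 0.690000)/(-4.540019 - (-11.577191)) = 2.203536; f(u_2) = 4.045702
u_3 = 2.203536 - (4.045702)·(2.203536 - 1.610000)/(4.045702 - (-4.540019)) = 1.923854; f(u_3) = -0.503625

1.92385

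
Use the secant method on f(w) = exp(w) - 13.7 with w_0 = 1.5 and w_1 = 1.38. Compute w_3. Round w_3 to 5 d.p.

f(w_0) = -9.218311, f(w_1) = -9.725098
w_2 = 1.380000 - (-9.725098)·(1.380000 - 1.500000)/(-9.725098 - (-9.218311)) = 3.682764; f(w_2) = 26.056122
w_3 = 3.682764 - (26.056122)·(3.682764 - 1.380000)/(26.056122 - (-9.725098)) = 2.005876; f(w_3) = -6.267398

2.00588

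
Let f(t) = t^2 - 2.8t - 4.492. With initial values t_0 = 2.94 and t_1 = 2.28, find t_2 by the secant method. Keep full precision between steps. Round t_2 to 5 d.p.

Secant update: t_(k+1) = t_k − f(t_k)·(t_k − t_(k-1))/(f(t_k) − f(t_(k-1))).
f(t_0) = -4.080400, f(t_1) = -5.677600
t_2 = 2.280000 - (-5.677600)·(2.280000 - 2.940000)/(-5.677600 - (-4.080400)) = 4.626116; f(t_2) = 3.955823

4.62612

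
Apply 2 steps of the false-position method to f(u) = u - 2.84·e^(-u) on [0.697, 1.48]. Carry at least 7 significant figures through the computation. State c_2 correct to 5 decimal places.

f(0.697000) = -0.717540, f(1.480000) = 0.833509
step 1: c = 1.059228, f(c) = 0.074534 > 0 → new bracket [0.697000, 1.059228]
step 2: c = 1.025143, f(c) = 0.006306 > 0 → new bracket [0.697000, 1.025143]

1.02514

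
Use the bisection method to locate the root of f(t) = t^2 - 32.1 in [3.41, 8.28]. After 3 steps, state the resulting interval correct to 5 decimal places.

f(3.410000) = -20.471900, f(8.280000) = 36.458400 (opposite signs)
step 1: m = 5.845000, f(m) = 2.064025 > 0 → root in [3.410000, 5.845000]
step 2: m = 4.627500, f(m) = -10.686244 < 0 → root in [4.627500, 5.845000]
step 3: m = 5.236250, f(m) = -4.681686 < 0 → root in [5.236250, 5.845000]

[5.23625, 5.84500]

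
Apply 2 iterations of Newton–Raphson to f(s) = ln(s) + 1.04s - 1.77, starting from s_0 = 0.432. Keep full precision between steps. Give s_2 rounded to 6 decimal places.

Newton update: s ← s − f(s)/f'(s).
f'(s) = 1/s + 1.04
s_0 = 0.432000: f = -2.160050, f' = 3.354815 → s_1 = 0.432000 - (-2.160050)/(3.354815) = 1.075866
s_1 = 1.075866: f = -0.577974, f' = 1.969484 → s_2 = 1.075866 - (-0.577974)/(1.969484) = 1.369330

1.369330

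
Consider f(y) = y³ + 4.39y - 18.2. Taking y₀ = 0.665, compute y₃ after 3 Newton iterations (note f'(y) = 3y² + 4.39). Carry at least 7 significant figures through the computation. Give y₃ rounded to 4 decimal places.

Newton update: y ← y − f(y)/f'(y).
y_0 = 0.665000: f = -14.986570, f' = 5.716675 → y_1 = 0.665000 - (-14.986570)/(5.716675) = 3.286554
y_1 = 3.286554: f = 31.727467, f' = 36.794305 → y_2 = 3.286554 - (31.727467)/(36.794305) = 2.424261
y_2 = 2.424261: f = 6.689984, f' = 22.021121 → y_3 = 2.424261 - (6.689984)/(22.021121) = 2.120462

2.1205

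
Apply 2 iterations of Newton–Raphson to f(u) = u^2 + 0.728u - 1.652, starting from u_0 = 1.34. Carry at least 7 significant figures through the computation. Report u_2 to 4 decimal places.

0.9724

Newton update: u ← u − f(u)/f'(u).
f'(u) = 2u + 0.728
u_0 = 1.340000: f = 1.119120, f' = 3.408000 → u_1 = 1.340000 - (1.119120)/(3.408000) = 1.011620
u_1 = 1.011620: f = 0.107834, f' = 2.751239 → u_2 = 1.011620 - (0.107834)/(2.751239) = 0.972425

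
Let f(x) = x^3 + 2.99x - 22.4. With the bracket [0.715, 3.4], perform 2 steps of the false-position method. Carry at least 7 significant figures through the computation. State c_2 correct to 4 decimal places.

f(0.715000) = -19.896624, f(3.400000) = 27.070000
step 1: c = 1.852455, f(c) = -10.504290 < 0 → new bracket [1.852455, 3.400000]
step 2: c = 2.285088, f(c) = -3.635713 < 0 → new bracket [2.285088, 3.400000]

2.2851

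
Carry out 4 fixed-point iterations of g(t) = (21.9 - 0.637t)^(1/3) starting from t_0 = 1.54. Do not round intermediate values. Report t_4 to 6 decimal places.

t_1 = g(1.540000) = 2.755373
t_2 = g(2.755373) = 2.720954
t_3 = g(2.720954) = 2.721941
t_4 = g(2.721941) = 2.721912

2.721912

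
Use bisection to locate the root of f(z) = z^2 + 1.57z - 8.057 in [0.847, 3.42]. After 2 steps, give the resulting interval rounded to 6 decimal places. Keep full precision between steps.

f(0.847000) = -6.009801, f(3.420000) = 9.008800 (opposite signs)
step 1: m = 2.133500, f(m) = -0.155583 < 0 → root in [2.133500, 3.420000]
step 2: m = 2.776750, f(m) = 4.012838 > 0 → root in [2.133500, 2.776750]

[2.133500, 2.776750]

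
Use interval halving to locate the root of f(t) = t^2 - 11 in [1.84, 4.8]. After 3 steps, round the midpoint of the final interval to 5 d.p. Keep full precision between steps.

3.13500

f(1.840000) = -7.614400, f(4.800000) = 12.040000 (opposite signs)
step 1: m = 3.320000, f(m) = 0.022400 > 0 → root in [1.840000, 3.320000]
step 2: m = 2.580000, f(m) = -4.343600 < 0 → root in [2.580000, 3.320000]
step 3: m = 2.950000, f(m) = -2.297500 < 0 → root in [2.950000, 3.320000]
Midpoint of [2.950000, 3.320000] = 3.135000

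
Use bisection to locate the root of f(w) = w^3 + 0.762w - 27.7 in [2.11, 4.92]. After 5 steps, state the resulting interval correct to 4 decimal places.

[2.9003, 2.9881]

f(2.110000) = -16.698249, f(4.920000) = 95.144528 (opposite signs)
step 1: m = 3.515000, f(m) = 18.407046 > 0 → root in [2.110000, 3.515000]
step 2: m = 2.812500, f(m) = -3.309561 < 0 → root in [2.812500, 3.515000]
step 3: m = 3.163750, f(m) = 6.377745 > 0 → root in [2.812500, 3.163750]
step 4: m = 2.988125, f(m) = 1.257594 > 0 → root in [2.812500, 2.988125]
step 5: m = 2.900313, f(m) = -1.093077 < 0 → root in [2.900313, 2.988125]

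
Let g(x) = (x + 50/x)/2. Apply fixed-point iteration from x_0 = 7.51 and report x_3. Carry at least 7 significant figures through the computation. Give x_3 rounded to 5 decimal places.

7.07107

x_1 = g(7.510000) = 7.083895
x_2 = g(7.083895) = 7.071079
x_3 = g(7.071079) = 7.071068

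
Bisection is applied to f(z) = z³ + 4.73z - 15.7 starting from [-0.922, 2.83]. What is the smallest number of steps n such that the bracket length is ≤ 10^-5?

19

Initial width b − a = 2.83 − -0.922 = 3.752000.
After n steps the width is (b−a)/2^n; need (b−a)/2^n ≤ 10^-5.
So n ≥ log₂(3.752000/10^-5) = log₂(375200.0000) ≈ 18.5173.
Hence n = 19.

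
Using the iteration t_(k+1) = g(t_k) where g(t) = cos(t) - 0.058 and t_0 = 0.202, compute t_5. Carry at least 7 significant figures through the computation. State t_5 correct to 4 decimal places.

0.7433

t_1 = g(0.202000) = 0.921667
t_2 = g(0.921667) = 0.546493
t_3 = g(0.546493) = 0.796352
t_4 = g(0.796352) = 0.641319
t_5 = g(0.641319) = 0.743308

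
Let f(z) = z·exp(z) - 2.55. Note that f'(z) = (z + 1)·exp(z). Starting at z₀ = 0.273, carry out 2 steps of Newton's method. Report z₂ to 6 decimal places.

Newton update: z ← z − f(z)/f'(z).
z_0 = 0.273000: f = -2.191305, f' = 1.672595 → z_1 = 0.273000 - (-2.191305)/(1.672595) = 1.583123
z_1 = 1.583123: f = 5.160033, f' = 12.580175 → z_2 = 1.583123 - (5.160033)/(12.580175) = 1.172951

1.172951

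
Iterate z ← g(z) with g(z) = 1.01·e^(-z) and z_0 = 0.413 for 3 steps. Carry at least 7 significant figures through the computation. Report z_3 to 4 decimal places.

z_1 = g(0.413000) = 0.668279
z_2 = g(0.668279) = 0.517716
z_3 = g(0.517716) = 0.601839

0.6018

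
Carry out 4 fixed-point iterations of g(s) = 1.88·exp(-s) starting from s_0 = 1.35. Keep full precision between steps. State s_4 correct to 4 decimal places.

1.0396

s_1 = g(1.350000) = 0.487372
s_2 = g(0.487372) = 1.154769
s_3 = g(1.154769) = 0.592445
s_4 = g(0.592445) = 1.039590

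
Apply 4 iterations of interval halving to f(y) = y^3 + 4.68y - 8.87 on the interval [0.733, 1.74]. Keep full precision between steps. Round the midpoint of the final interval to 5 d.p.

f(0.733000) = -5.045727, f(1.740000) = 4.541224 (opposite signs)
step 1: m = 1.236500, f(m) = -1.192655 < 0 → root in [1.236500, 1.740000]
step 2: m = 1.488250, f(m) = 1.391317 > 0 → root in [1.236500, 1.488250]
step 3: m = 1.362375, f(m) = 0.034572 > 0 → root in [1.236500, 1.362375]
step 4: m = 1.299437, f(m) = -0.594483 < 0 → root in [1.299437, 1.362375]
Midpoint of [1.299437, 1.362375] = 1.330906

1.33091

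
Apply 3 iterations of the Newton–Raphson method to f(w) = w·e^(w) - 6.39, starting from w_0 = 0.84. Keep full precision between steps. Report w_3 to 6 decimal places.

f'(w) = (w + 1)·e^(w)
w_0 = 0.840000: f = -4.444252, f' = 4.262115 → w_1 = 0.840000 - (-4.444252)/(4.262115) = 1.882734
w_1 = 1.882734: f = 5.982283, f' = 18.943728 → w_2 = 1.882734 - (5.982283)/(18.943728) = 1.566942
w_2 = 1.566942: f = 1.118737, f' = 12.300707 → w_3 = 1.566942 - (1.118737)/(12.300707) = 1.475993

1.475993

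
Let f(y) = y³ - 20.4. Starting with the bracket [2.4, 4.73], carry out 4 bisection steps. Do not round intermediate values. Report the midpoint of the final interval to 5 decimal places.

f(2.400000) = -6.576000, f(4.730000) = 85.423817 (opposite signs)
step 1: m = 3.565000, f(m) = 24.908387 > 0 → root in [2.400000, 3.565000]
step 2: m = 2.982500, f(m) = 6.130251 > 0 → root in [2.400000, 2.982500]
step 3: m = 2.691250, f(m) = -0.907743 < 0 → root in [2.691250, 2.982500]
step 4: m = 2.836875, f(m) = 2.430772 > 0 → root in [2.691250, 2.836875]
Midpoint of [2.691250, 2.836875] = 2.764063

2.76406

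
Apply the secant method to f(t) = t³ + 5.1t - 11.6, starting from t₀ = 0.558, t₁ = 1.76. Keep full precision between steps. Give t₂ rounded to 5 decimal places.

1.46206

Secant update: t_(k+1) = t_k − f(t_k)·(t_k − t_(k-1))/(f(t_k) − f(t_(k-1))).
f(t_0) = -8.580459, f(t_1) = 2.827776
t_2 = 1.760000 - (2.827776)·(1.760000 - 0.558000)/(2.827776 - (-8.580459)) = 1.462058; f(t_2) = -1.018184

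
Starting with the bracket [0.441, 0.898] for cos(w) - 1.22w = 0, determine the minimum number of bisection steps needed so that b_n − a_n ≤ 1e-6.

Initial width b − a = 0.898 − 0.441 = 0.457000.
After n steps the width is (b−a)/2^n; need (b−a)/2^n ≤ 1e-6.
So n ≥ log₂(0.457000/1e-6) = log₂(457000.0000) ≈ 18.8018.
Hence n = 19.

19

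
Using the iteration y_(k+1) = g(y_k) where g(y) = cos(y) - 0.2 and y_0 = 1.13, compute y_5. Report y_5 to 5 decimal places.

0.58359

y_1 = g(1.130000) = 0.226660
y_2 = g(0.226660) = 0.774422
y_3 = g(0.774422) = 0.514825
y_4 = g(0.514825) = 0.670379
y_5 = g(0.670379) = 0.583586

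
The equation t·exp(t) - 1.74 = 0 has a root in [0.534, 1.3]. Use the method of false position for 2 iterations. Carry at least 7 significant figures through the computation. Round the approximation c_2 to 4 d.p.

f(0.534000) = -0.829134, f(1.300000) = 3.030086
step 1: c = 0.698571, f(c) = -0.335259 < 0 → new bracket [0.698571, 1.300000]
step 2: c = 0.758486, f(c) = -0.120601 < 0 → new bracket [0.758486, 1.300000]

0.7585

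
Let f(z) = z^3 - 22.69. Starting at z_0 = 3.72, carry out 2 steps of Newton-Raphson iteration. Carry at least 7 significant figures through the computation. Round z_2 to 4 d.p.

2.8434

f'(z) = 3z^2
z_0 = 3.720000: f = 28.788848, f' = 41.515200 → z_1 = 3.720000 - (28.788848)/(41.515200) = 3.026547
z_1 = 3.026547: f = 5.033125, f' = 27.479957 → z_2 = 3.026547 - (5.033125)/(27.479957) = 2.843391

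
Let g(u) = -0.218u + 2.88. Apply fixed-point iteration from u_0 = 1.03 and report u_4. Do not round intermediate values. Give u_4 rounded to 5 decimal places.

2.36152

u_1 = g(1.030000) = 2.655460
u_2 = g(2.655460) = 2.301110
u_3 = g(2.301110) = 2.378358
u_4 = g(2.378358) = 2.361518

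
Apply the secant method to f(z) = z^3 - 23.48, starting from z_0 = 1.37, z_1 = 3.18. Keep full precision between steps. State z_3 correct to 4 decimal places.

2.8404

Secant update: z_(k+1) = z_k − f(z_k)·(z_k − z_(k-1))/(f(z_k) − f(z_(k-1))).
f(z_0) = -20.908647, f(z_1) = 8.677432
z_2 = 3.180000 - (8.677432)·(3.180000 - 1.370000)/(8.677432 - (-20.908647)) = 2.649137; f(z_2) = -4.888548
z_3 = 2.649137 - (-4.888548)·(2.649137 - 3.180000)/(-4.888548 - (8.677432)) = 2.840435; f(z_3) = -0.563159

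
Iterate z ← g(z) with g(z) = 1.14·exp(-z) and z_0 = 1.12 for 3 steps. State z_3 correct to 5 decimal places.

0.51951

z_1 = g(1.120000) = 0.371959
z_2 = g(0.371959) = 0.785896
z_3 = g(0.785896) = 0.519511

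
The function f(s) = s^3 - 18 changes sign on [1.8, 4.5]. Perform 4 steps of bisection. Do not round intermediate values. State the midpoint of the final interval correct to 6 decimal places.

f(1.800000) = -12.168000, f(4.500000) = 73.125000 (opposite signs)
step 1: m = 3.150000, f(m) = 13.255875 > 0 → root in [1.800000, 3.150000]
step 2: m = 2.475000, f(m) = -2.839078 < 0 → root in [2.475000, 3.150000]
step 3: m = 2.812500, f(m) = 4.247314 > 0 → root in [2.475000, 2.812500]
step 4: m = 2.643750, f(m) = 0.478263 > 0 → root in [2.475000, 2.643750]
Midpoint of [2.475000, 2.643750] = 2.559375

2.559375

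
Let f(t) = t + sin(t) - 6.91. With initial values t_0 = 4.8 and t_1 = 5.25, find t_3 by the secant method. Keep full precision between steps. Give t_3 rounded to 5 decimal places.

f(t_0) = -3.106165, f(t_1) = -2.518934
t_2 = 5.250000 - (-2.518934)·(5.250000 - 4.800000)/(-2.518934 - (-3.106165)) = 7.180283; f(t_2) = 1.051803
t_3 = 7.180283 - (1.051803)·(7.180283 - 5.250000)/(1.051803 - (-2.518934)) = 6.611696; f(t_3) = 0.024329

6.61170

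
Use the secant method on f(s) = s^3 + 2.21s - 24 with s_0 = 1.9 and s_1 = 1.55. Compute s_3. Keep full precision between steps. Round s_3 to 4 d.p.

Secant update: s_(k+1) = s_k − f(s_k)·(s_k − s_(k-1))/(f(s_k) − f(s_(k-1))).
f(s_0) = -12.942000, f(s_1) = -16.850625
s_2 = 1.550000 - (-16.850625)·(1.550000 - 1.900000)/(-16.850625 - (-12.942000)) = 3.058899; f(s_2) = 11.381854
s_3 = 3.058899 - (11.381854)·(3.058899 - 1.550000)/(11.381854 - (-16.850625)) = 2.450590; f(s_3) = -3.867447

2.4506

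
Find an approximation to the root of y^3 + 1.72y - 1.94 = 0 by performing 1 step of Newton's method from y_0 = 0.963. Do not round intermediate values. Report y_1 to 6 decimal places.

0.827638

f'(y) = 3y^2 + 1.72
y_0 = 0.963000: f = 0.609416, f' = 4.502107 → y_1 = 0.963000 - (0.609416)/(4.502107) = 0.827638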